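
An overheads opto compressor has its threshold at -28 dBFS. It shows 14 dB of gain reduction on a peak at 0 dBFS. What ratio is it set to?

Input overshoot = 0 − (-28) = 28 dB.
Output overshoot = 28 − 14 = 14 dB.
Ratio = input overshoot / output overshoot = 28 / 14 = 2.

2:1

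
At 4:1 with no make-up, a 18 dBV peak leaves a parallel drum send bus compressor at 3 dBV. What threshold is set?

-2 dBV

Input is 20 dB above T (since output overshoot × R = input overshoot: (3 − T)·4 = 18 − T gives T = -2 dBV).
Check: -2 + (18 − (-2))/4 = -2 + 5 = 3 dBV. ✓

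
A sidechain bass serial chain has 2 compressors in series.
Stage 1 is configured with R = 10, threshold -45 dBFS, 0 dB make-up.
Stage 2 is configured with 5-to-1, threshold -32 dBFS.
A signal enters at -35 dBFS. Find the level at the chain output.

-44 dBFS

Stage 1: -35 dBFS is 10 dB over -45 dBFS; at 10:1 that becomes 1 dB over, giving -44 dBFS.
Stage 2: -44 dBFS ≤ -32 dBFS, so stage 2 doesn't engage; output -44 dBFS.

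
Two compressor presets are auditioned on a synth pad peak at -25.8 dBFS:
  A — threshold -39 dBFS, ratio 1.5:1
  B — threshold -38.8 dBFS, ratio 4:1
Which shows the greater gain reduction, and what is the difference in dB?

A: 13.2 dB over, compressed to 8.8 dB over, so 4.4 dB of GR.
B: 13 dB over, compressed to 3.25 dB over, so 9.75 dB of GR.
B reduces 5.35 dB more.

B, by 5.35 dB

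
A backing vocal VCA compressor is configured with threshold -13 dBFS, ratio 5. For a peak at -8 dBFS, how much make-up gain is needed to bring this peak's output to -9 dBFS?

3 dB

The peak compresses to -13 + 5/5 = -12 dBFS.
To reach -9 dBFS requires -9 − (-12) = 3 dB of make-up.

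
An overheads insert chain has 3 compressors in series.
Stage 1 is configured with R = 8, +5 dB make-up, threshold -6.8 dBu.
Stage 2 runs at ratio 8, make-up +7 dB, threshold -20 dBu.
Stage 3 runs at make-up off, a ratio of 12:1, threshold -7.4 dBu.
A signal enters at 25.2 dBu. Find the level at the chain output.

Stage 1: overshoot 32 dB → 32/8 = 4 dB → -2.8 dBu; +5 dB make-up → 2.2 dBu.
Stage 2: 22.2 dB above -20 dBu, reduced 8:1 to 2.775 dB above → -17.225 dBu; +7 dB make-up → -10.225 dBu.
Stage 3: -10.225 dBu is at or below the -7.4 dBu threshold — no compression; output -10.225 dBu.

-10.225 dBu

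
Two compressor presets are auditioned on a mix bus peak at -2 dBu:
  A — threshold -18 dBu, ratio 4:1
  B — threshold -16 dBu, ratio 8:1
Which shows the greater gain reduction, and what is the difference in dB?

A: GR = 16 − 16/4 = 12 dB.
B: GR = 14 − 14/8 = 12.25 dB.
Difference: 0.25 dB in favour of B.

B, by 0.25 dB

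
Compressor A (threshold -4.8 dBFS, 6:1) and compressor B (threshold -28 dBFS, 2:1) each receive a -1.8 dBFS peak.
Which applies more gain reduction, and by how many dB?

B, by 10.6 dB

A: 3 dB over, compressed to 0.5 dB over, so 2.5 dB of GR.
B: 26.2 dB over, compressed to 13.1 dB over, so 13.1 dB of GR.
B reduces 10.6 dB more.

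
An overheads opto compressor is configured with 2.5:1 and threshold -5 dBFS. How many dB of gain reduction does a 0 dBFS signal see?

Overshoot = 0 − (-5) = 5 dB.
After 2.5:1 compression the overshoot becomes 5/2.5 = 2 dB.
GR = overshoot in − overshoot out = 5 − 2 = 3 dB.

3 dB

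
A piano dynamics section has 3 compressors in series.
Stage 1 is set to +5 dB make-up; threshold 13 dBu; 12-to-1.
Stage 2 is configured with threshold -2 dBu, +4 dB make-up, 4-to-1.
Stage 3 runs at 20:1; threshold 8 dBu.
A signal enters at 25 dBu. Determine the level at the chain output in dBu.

Stage 1: 12 dB above 13 dBu, reduced 12:1 to 1 dB above → 14 dBu; +5 dB make-up → 19 dBu.
Stage 2: overshoot 21 dB → 21/4 = 5.25 dB → 3.25 dBu; +4 dB make-up → 7.25 dBu.
Stage 3: 7.25 dBu is at or below the 8 dBu threshold — no compression; output 7.25 dBu.

7.25 dBu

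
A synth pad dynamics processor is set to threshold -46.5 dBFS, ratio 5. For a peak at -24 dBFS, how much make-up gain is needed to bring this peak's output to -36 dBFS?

The peak compresses to -46.5 + 22.5/5 = -42 dBFS.
To reach -36 dBFS requires -36 − (-42) = 6 dB of make-up.

6 dB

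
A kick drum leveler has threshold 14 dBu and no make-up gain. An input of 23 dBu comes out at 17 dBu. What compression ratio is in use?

Input overshoot = 23 − 14 = 9 dB; output overshoot = 17 − 14 = 3 dB.
Ratio = 9 / 3 = 3.

3:1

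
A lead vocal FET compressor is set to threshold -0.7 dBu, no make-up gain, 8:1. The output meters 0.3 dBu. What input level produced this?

Post-compression overshoot = 0.3 − (-0.7) = 1 dB.
Before 8:1 compression the overshoot was 1 × 8 = 8 dB, so input = -0.7 + 8 = 7.3 dBu.

7.3 dBu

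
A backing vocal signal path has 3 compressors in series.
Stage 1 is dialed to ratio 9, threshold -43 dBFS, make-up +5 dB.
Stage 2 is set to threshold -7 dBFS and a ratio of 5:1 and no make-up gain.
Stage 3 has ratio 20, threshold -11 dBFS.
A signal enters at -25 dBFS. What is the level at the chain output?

-36 dBFS

Stage 1: overshoot 18 dB → 18/9 = 2 dB → -41 dBFS; +5 dB make-up → -36 dBFS.
Stage 2: -36 dBFS ≤ -7 dBFS, so stage 2 doesn't engage; output -36 dBFS.
Stage 3: below threshold (-36 ≤ -11); passes unchanged; output -36 dBFS.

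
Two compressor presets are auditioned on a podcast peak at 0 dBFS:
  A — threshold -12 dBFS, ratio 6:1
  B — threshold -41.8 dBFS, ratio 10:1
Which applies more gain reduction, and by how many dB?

A: 12 dB over, compressed to 2 dB over, so 10 dB of GR.
B: 41.8 dB over, compressed to 4.18 dB over, so 37.62 dB of GR.
Difference: 27.62 dB in favour of B.

B, by 27.62 dB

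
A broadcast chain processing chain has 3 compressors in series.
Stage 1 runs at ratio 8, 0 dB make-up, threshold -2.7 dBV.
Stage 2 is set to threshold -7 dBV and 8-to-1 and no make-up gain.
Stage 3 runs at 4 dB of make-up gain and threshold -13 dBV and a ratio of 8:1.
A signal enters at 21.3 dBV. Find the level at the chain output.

Stage 1: 21.3 dBV is 24 dB over -2.7 dBV; at 8:1 that becomes 3 dB over, giving 0.3 dBV.
Stage 2: 7.3 dB above -7 dBV, reduced 8:1 to 0.9125 dB above → -6.0875 dBV.
Stage 3: 6.9125 dB above -13 dBV, reduced 8:1 to 0.864062 dB above → -12.135938 dBV; +4 dB make-up → -8.135938 dBV.

-8.135938 dBV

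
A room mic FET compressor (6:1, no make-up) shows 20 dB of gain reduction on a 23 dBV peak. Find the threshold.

-1 dBV

Gain reduction = 23 − 3 = 20 dB; output overshoot = GR / (R − 1) = 20 / 5 = 4 dB.
Threshold = output − output overshoot = 3 − 4 = -1 dBV.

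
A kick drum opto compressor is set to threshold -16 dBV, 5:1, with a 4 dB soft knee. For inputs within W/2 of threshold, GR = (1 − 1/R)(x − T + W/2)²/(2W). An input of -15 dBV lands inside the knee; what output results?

-15.9 dBV

x − T + W/2 = -15 − (-16) + 2 = 3.
GR = (1 − 1/5) × 3² / 8 = 0.8 × 9 / 8 = 0.9 dB.
Output = -15 − 0.9 = -15.9 dBV.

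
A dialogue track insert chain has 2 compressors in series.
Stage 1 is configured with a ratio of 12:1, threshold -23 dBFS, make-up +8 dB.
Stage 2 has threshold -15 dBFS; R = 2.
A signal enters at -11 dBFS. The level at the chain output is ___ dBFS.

-14.5 dBFS

Stage 1: -11 dBFS is 12 dB over -23 dBFS; at 12:1 that becomes 1 dB over, giving -22 dBFS; +8 dB make-up → -14 dBFS.
Stage 2: 1 dB above -15 dBFS, reduced 2:1 to 0.5 dB above → -14.5 dBFS.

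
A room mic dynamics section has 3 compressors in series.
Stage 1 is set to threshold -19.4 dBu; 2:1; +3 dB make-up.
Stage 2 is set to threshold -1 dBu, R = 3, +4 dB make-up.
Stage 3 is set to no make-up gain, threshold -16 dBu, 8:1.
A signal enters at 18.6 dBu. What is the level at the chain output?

Stage 1: 18.6 dBu is 38 dB over -19.4 dBu; at 2:1 that becomes 19 dB over, giving -0.4 dBu; +3 dB make-up → 2.6 dBu.
Stage 2: overshoot 3.6 dB → 3.6/3 = 1.2 dB → 0.2 dBu; +4 dB make-up → 4.2 dBu.
Stage 3: 4.2 dBu is 20.2 dB over -16 dBu; at 8:1 that becomes 2.525 dB over, giving -13.475 dBu.

-13.475 dBu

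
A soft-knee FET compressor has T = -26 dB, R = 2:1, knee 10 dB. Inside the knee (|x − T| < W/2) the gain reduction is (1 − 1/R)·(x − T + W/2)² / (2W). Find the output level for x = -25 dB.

-25.9 dB

x − T + W/2 = -25 − (-26) + 5 = 6.
GR = (1 − 1/2) × 6² / 20 = 0.5 × 36 / 20 = 0.9 dB.
Output = -25 − 0.9 = -25.9 dB.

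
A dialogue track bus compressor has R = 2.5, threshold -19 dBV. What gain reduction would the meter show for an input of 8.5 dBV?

16.5 dB

8.5 dBV exceeds the threshold by 27.5 dB.
After 2.5:1 compression the overshoot becomes 27.5/2.5 = 11 dB.
GR = overshoot in − overshoot out = 27.5 − 11 = 16.5 dB.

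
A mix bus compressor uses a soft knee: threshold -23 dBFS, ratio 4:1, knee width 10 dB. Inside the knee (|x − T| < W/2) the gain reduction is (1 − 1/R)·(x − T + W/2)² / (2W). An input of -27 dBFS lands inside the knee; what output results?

x − T + W/2 = -27 − (-23) + 5 = 1.
GR = (1 − 1/4) × 1² / 20 = 0.75 × 1 / 20 = 0.0375 dB.
Output = -27 − 0.0375 = -27.0375 dBFS.

-27.0375 dBFS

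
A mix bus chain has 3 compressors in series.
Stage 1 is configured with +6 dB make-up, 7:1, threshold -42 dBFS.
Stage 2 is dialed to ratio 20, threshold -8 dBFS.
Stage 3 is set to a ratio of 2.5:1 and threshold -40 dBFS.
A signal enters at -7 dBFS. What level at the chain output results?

Stage 1: -7 dBFS is 35 dB over -42 dBFS; at 7:1 that becomes 5 dB over, giving -37 dBFS; +6 dB make-up → -31 dBFS.
Stage 2: -31 dBFS ≤ -8 dBFS, so stage 2 doesn't engage; output -31 dBFS.
Stage 3: -31 dBFS is 9 dB over -40 dBFS; at 2.5:1 that becomes 3.6 dB over, giving -36.4 dBFS.

-36.4 dBFS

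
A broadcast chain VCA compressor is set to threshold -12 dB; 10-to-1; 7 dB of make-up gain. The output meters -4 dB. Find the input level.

Stripping the +7 dB make-up gives -11 dB at the gain stage.
Post-compression overshoot = -11 − (-12) = 1 dB.
Before 10:1 compression the overshoot was 1 × 10 = 10 dB, so input = -12 + 10 = -2 dB.

-2 dB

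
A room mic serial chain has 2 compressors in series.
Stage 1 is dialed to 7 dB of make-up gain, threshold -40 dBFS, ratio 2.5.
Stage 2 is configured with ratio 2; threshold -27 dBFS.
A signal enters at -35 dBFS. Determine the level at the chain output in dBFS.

-31 dBFS

Stage 1: 5 dB above -40 dBFS, reduced 2.5:1 to 2 dB above → -38 dBFS; +7 dB make-up → -31 dBFS.
Stage 2: -31 dBFS ≤ -27 dBFS, so stage 2 doesn't engage; output -31 dBFS.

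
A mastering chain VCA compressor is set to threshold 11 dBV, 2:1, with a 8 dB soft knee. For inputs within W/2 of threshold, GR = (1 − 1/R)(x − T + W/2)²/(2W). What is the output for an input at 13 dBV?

11.875 dBV

x − T + W/2 = 13 − 11 + 4 = 6.
GR = (1 − 1/2) × 6² / 16 = 0.5 × 36 / 16 = 1.125 dB.
Output = 13 − 1.125 = 11.875 dBV.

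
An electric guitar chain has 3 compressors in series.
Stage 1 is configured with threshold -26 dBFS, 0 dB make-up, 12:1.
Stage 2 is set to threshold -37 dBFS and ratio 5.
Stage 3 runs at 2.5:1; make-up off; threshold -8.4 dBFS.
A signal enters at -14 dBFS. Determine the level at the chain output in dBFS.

Stage 1: 12 dB above -26 dBFS, reduced 12:1 to 1 dB above → -25 dBFS.
Stage 2: -25 dBFS is 12 dB over -37 dBFS; at 5:1 that becomes 2.4 dB over, giving -34.6 dBFS.
Stage 3: -34.6 dBFS ≤ -8.4 dBFS, so stage 3 doesn't engage; output -34.6 dBFS.

-34.6 dBFS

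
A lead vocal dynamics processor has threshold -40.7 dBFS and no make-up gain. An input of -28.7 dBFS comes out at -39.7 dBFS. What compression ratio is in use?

12:1

Input overshoot = -28.7 − (-40.7) = 12 dB; output overshoot = -39.7 − (-40.7) = 1 dB.
Ratio = 12 / 1 = 12.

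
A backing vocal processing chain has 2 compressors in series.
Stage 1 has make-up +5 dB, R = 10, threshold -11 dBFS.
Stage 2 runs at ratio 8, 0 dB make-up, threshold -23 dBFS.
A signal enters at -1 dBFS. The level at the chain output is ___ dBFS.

-20.75 dBFS

Stage 1: overshoot 10 dB → 10/10 = 1 dB → -10 dBFS; +5 dB make-up → -5 dBFS.
Stage 2: -5 dBFS is 18 dB over -23 dBFS; at 8:1 that becomes 2.25 dB over, giving -20.75 dBFS.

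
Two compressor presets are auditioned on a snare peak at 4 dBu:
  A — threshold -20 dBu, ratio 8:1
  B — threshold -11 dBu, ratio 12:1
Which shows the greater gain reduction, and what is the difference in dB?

A, by 7.25 dB

A: GR = 24 − 24/8 = 21 dB.
B: GR = 15 − 15/12 = 13.75 dB.
A applies 7.25 dB more gain reduction.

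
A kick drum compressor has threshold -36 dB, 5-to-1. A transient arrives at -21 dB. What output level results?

-21 dB sits 15 dB over threshold.
At 5:1 the overshoot is divided by 5, leaving 3 dB above threshold.
So the level is -36 + 3 = -33 dB.

-33 dB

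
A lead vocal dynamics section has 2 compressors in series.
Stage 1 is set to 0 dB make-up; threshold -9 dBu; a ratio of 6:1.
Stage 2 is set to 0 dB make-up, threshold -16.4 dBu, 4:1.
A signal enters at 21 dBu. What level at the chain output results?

-13.3 dBu

Stage 1: 21 dBu is 30 dB over -9 dBu; at 6:1 that becomes 5 dB over, giving -4 dBu.
Stage 2: overshoot 12.4 dB → 12.4/4 = 3.1 dB → -13.3 dBu.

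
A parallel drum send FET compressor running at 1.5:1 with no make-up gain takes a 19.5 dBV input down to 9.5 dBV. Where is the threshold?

-10.5 dBV

Input is 30 dB above T (since output overshoot × R = input overshoot: (9.5 − T)·1.5 = 19.5 − T gives T = -10.5 dBV).
Check: -10.5 + (19.5 − (-10.5))/1.5 = -10.5 + 20 = 9.5 dBV. ✓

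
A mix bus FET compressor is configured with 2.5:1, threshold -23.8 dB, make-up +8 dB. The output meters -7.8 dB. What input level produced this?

Remove make-up: -7.8 − 8 = -15.8 dB.
Post-compression overshoot = -15.8 − (-23.8) = 8 dB.
Undo the ratio: input overshoot = 8 × 2.5 = 20 dB, giving input = -3.8 dB.

-3.8 dB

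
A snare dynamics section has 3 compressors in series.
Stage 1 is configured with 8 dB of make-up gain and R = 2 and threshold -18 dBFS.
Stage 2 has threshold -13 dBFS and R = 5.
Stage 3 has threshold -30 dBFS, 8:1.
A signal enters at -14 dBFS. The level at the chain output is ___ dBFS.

Stage 1: overshoot 4 dB → 4/2 = 2 dB → -16 dBFS; +8 dB make-up → -8 dBFS.
Stage 2: -8 dBFS is 5 dB over -13 dBFS; at 5:1 that becomes 1 dB over, giving -12 dBFS.
Stage 3: overshoot 18 dB → 18/8 = 2.25 dB → -27.75 dBFS.

-27.75 dBFS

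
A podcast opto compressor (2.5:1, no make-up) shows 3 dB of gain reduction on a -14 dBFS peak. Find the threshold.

-19 dBFS

Let T be the threshold. Output overshoot = (input overshoot)/R, so -17 − T = (-14 − T)/2.5.
2.5·(-17 − T) = -14 − T → 1.5·T = -42.5 − (-14) = -28.5.
T = -28.5/1.5 = -19 dBFS.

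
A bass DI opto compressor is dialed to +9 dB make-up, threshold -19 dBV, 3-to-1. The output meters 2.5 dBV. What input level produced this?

18.5 dBV

Remove make-up: 2.5 − 9 = -6.5 dBV.
Post-compression overshoot = -6.5 − (-19) = 12.5 dB.
Undo the ratio: input overshoot = 12.5 × 3 = 37.5 dB, giving input = 18.5 dBV.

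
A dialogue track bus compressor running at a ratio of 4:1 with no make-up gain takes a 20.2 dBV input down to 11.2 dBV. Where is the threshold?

8.2 dBV

Let T be the threshold. Output overshoot = (input overshoot)/R, so 11.2 − T = (20.2 − T)/4.
4·(11.2 − T) = 20.2 − T → 3·T = 44.8 − 20.2 = 24.6.
T = 24.6/3 = 8.2 dBV.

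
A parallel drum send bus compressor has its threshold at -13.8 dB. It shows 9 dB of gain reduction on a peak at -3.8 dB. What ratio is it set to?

Input overshoot = -3.8 − (-13.8) = 10 dB.
Output overshoot = 10 − 9 = 1 dB.
Ratio = input overshoot / output overshoot = 10 / 1 = 10.

10:1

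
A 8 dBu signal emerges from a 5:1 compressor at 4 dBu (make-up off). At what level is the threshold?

3 dBu

Gain reduction = 8 − 4 = 4 dB; output overshoot = GR / (R − 1) = 4 / 4 = 1 dB.
Threshold = output − output overshoot = 4 − 1 = 3 dBu.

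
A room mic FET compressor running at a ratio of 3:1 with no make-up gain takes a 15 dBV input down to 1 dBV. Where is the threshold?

Input is 21 dB above T (since output overshoot × R = input overshoot: (1 − T)·3 = 15 − T gives T = -6 dBV).
Check: -6 + (15 − (-6))/3 = -6 + 7 = 1 dBV. ✓

-6 dBV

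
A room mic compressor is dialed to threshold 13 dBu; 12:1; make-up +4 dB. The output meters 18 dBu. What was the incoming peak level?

25 dBu

Remove make-up: 18 − 4 = 14 dBu.
The compressed level sits 14 − 13 = 1 dB over threshold.
Undo the ratio: input overshoot = 1 × 12 = 12 dB, giving input = 25 dBu.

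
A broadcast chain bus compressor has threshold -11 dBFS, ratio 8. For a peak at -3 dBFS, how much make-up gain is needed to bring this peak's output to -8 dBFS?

Overshoot 8 dB → 8/8 = 1 dB after compression, so the compressed level is -11 + 1 = -10 dBFS.
Make-up = target − compressed = -8 − (-10) = 2 dB.

2 dB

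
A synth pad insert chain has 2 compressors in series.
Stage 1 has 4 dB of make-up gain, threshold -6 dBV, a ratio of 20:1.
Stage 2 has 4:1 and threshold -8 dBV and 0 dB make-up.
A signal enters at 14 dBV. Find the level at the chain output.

Stage 1: 14 dBV is 20 dB over -6 dBV; at 20:1 that becomes 1 dB over, giving -5 dBV; +4 dB make-up → -1 dBV.
Stage 2: -1 dBV is 7 dB over -8 dBV; at 4:1 that becomes 1.75 dB over, giving -6.25 dBV.

-6.25 dBV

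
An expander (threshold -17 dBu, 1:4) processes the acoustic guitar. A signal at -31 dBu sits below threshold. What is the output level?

Below threshold, a 1:4 expander applies gain = (4−1)×(T − x) of attenuation.
(4−1) × 14 = 42 dB, so output = -31 − 42 = -73 dBu.

-73 dBu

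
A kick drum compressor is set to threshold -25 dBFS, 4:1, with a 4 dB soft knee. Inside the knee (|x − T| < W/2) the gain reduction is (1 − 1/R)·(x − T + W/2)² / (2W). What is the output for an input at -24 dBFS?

x − T + W/2 = -24 − (-25) + 2 = 3.
GR = (1 − 1/4) × 3² / 8 = 0.75 × 9 / 8 = 0.84375 dB.
Output = -24 − 0.84375 = -24.84375 dBFS.

-24.84375 dBFS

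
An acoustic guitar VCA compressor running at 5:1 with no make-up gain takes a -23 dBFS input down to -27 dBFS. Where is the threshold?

-28 dBFS

Gain reduction = -23 − (-27) = 4 dB; output overshoot = GR / (R − 1) = 4 / 4 = 1 dB.
Threshold = output − output overshoot = -27 − 1 = -28 dBFS.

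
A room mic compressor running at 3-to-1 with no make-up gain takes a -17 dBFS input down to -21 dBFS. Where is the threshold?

Let T be the threshold. Output overshoot = (input overshoot)/R, so -21 − T = (-17 − T)/3.
3·(-21 − T) = -17 − T → 2·T = -63 − (-17) = -46.
T = -46/2 = -23 dBFS.

-23 dBFS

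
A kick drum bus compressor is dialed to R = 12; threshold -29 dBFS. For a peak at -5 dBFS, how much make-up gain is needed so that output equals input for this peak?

22 dB

Without make-up, output = threshold + overshoot/12 = -29 + 2 = -27 dBFS.
Gap to target: 22 dB.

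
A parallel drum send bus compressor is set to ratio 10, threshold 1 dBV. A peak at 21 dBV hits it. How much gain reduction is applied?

18 dB

21 dBV exceeds the threshold by 20 dB.
After 10:1 compression the overshoot becomes 20/10 = 2 dB.
So the signal is attenuated by 20 − 2 = 18 dB.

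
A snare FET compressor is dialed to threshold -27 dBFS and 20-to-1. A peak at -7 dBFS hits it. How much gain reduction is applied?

Overshoot = -7 − (-27) = 20 dB.
A 20:1 ratio leaves 1 dB of that excess.
So the signal is attenuated by 20 − 1 = 19 dB.

19 dB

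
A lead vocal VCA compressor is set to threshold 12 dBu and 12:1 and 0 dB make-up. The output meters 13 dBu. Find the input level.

Post-compression overshoot = 13 − 12 = 1 dB.
Input overshoot = R × output overshoot = 12 dB → input = 12 + 12 = 24 dBu.

24 dBu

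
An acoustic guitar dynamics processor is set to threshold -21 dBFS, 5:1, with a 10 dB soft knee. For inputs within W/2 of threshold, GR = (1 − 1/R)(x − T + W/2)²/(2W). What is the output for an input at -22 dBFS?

-22.64 dBFS

x − T + W/2 = -22 − (-21) + 5 = 4.
GR = (1 − 1/5) × 4² / 20 = 0.8 × 16 / 20 = 0.64 dB.
Output = -22 − 0.64 = -22.64 dBFS.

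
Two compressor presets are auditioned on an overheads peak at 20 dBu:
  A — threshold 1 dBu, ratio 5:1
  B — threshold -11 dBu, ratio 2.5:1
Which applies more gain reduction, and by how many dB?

A: GR = 19 − 19/5 = 15.2 dB.
B: GR = 31 − 31/2.5 = 18.6 dB.
Difference: 3.4 dB in favour of B.

B, by 3.4 dB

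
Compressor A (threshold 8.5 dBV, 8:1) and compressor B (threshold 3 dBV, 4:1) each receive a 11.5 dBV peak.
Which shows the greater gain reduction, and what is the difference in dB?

B, by 3.75 dB

A: 3 dB over, compressed to 0.375 dB over, so 2.625 dB of GR.
B: 8.5 dB over, compressed to 2.125 dB over, so 6.375 dB of GR.
Difference: 3.75 dB in favour of B.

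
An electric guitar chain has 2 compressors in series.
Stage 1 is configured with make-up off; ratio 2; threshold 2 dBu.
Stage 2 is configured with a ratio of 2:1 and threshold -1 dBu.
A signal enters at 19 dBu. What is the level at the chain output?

4.75 dBu

Stage 1: 19 dBu is 17 dB over 2 dBu; at 2:1 that becomes 8.5 dB over, giving 10.5 dBu.
Stage 2: 11.5 dB above -1 dBu, reduced 2:1 to 5.75 dB above → 4.75 dBu.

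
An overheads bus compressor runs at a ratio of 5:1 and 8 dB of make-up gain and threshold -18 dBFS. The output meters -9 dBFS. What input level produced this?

-13 dBFS

Stripping the +8 dB make-up gives -17 dBFS at the gain stage.
Post-compression overshoot = -17 − (-18) = 1 dB.
Undo the ratio: input overshoot = 1 × 5 = 5 dB, giving input = -13 dBFS.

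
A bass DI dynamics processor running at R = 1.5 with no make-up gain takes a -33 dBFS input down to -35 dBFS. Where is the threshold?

Input is 6 dB above T (since output overshoot × R = input overshoot: (-35 − T)·1.5 = -33 − T gives T = -39 dBFS).
Check: -39 + (-33 − (-39))/1.5 = -39 + 4 = -35 dBFS. ✓

-39 dBFS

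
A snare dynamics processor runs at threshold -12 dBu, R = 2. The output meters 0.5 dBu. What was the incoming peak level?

13 dBu

The compressed level sits 0.5 − (-12) = 12.5 dB over threshold.
Input overshoot = R × output overshoot = 25 dB → input = -12 + 25 = 13 dBu.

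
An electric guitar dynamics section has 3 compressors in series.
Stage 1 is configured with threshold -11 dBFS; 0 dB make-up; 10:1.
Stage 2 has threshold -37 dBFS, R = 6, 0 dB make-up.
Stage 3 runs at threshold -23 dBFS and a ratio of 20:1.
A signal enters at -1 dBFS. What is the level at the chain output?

-32.5 dBFS

Stage 1: 10 dB above -11 dBFS, reduced 10:1 to 1 dB above → -10 dBFS.
Stage 2: 27 dB above -37 dBFS, reduced 6:1 to 4.5 dB above → -32.5 dBFS.
Stage 3: below threshold (-32.5 ≤ -23); passes unchanged; output -32.5 dBFS.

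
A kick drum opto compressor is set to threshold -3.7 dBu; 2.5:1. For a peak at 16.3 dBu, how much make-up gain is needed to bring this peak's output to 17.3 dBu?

13 dB

Overshoot 20 dB → 20/2.5 = 8 dB after compression, so the compressed level is -3.7 + 8 = 4.3 dBu.
Make-up = target − compressed = 17.3 − 4.3 = 13 dB.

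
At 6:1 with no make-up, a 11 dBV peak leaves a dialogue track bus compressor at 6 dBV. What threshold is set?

Input is 6 dB above T (since output overshoot × R = input overshoot: (6 − T)·6 = 11 − T gives T = 5 dBV).
Check: 5 + (11 − 5)/6 = 5 + 1 = 6 dBV. ✓

5 dBV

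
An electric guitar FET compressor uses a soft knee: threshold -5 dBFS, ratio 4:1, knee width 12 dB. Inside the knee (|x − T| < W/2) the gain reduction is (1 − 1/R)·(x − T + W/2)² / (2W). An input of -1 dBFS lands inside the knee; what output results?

x − T + W/2 = -1 − (-5) + 6 = 10.
GR = (1 − 1/4) × 10² / 24 = 0.75 × 100 / 24 = 3.125 dB.
Output = -1 − 3.125 = -4.125 dBFS.

-4.125 dBFS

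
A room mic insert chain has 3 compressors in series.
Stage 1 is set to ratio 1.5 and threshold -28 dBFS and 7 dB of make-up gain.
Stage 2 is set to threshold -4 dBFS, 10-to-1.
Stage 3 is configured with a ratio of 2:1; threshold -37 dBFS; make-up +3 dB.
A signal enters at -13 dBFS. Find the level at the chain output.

Stage 1: 15 dB above -28 dBFS, reduced 1.5:1 to 10 dB above → -18 dBFS; +7 dB make-up → -11 dBFS.
Stage 2: below threshold (-11 ≤ -4); passes unchanged; output -11 dBFS.
Stage 3: overshoot 26 dB → 26/2 = 13 dB → -24 dBFS; +3 dB make-up → -21 dBFS.

-21 dBFS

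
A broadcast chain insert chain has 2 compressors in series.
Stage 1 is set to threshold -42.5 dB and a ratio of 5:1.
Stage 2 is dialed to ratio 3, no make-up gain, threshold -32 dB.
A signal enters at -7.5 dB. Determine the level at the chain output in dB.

Stage 1: -7.5 dB is 35 dB over -42.5 dB; at 5:1 that becomes 7 dB over, giving -35.5 dB.
Stage 2: -35.5 dB ≤ -32 dB, so stage 2 doesn't engage; output -35.5 dB.

-35.5 dB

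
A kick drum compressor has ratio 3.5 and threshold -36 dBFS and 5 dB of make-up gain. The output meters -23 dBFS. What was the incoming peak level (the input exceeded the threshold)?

Remove make-up: -23 − 5 = -28 dBFS.
That's 8 dB above the -36 dBFS threshold.
Before 3.5:1 compression the overshoot was 8 × 3.5 = 28 dB, so input = -36 + 28 = -8 dBFS.

-8 dBFS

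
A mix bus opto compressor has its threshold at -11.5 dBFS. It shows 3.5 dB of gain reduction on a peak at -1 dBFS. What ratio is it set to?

1.5:1

Input overshoot = -1 − (-11.5) = 10.5 dB.
Output overshoot = 10.5 − 3.5 = 7 dB.
Ratio = input overshoot / output overshoot = 10.5 / 7 = 1.5.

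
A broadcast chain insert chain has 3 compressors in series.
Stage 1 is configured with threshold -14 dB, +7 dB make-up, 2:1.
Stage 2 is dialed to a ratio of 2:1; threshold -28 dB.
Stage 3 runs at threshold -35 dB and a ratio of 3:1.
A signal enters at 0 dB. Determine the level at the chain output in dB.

-28 dB

Stage 1: 14 dB above -14 dB, reduced 2:1 to 7 dB above → -7 dB; +7 dB make-up → 0 dB.
Stage 2: 28 dB above -28 dB, reduced 2:1 to 14 dB above → -14 dB.
Stage 3: 21 dB above -35 dB, reduced 3:1 to 7 dB above → -28 dB.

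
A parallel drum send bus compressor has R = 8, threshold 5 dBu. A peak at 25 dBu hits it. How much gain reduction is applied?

17.5 dB

The signal is 20 dB above threshold.
At 8:1, output sits 20/8 = 2.5 dB above threshold.
GR = overshoot in − overshoot out = 20 − 2.5 = 17.5 dB.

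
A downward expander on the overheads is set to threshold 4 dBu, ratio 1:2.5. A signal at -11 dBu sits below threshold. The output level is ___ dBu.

-33.5 dBu

Below threshold, a 1:2.5 expander applies gain = (2.5−1)×(T − x) of attenuation.
(2.5−1) × 15 = 22.5 dB, so output = -11 − 22.5 = -33.5 dBu.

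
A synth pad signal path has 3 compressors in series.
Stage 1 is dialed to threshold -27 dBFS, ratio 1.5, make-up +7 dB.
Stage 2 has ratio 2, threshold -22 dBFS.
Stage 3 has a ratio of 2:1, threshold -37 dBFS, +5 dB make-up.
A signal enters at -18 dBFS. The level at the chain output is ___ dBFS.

-22.5 dBFS

Stage 1: -18 dBFS is 9 dB over -27 dBFS; at 1.5:1 that becomes 6 dB over, giving -21 dBFS; +7 dB make-up → -14 dBFS.
Stage 2: -14 dBFS is 8 dB over -22 dBFS; at 2:1 that becomes 4 dB over, giving -18 dBFS.
Stage 3: -18 dBFS is 19 dB over -37 dBFS; at 2:1 that becomes 9.5 dB over, giving -27.5 dBFS; +5 dB make-up → -22.5 dBFS.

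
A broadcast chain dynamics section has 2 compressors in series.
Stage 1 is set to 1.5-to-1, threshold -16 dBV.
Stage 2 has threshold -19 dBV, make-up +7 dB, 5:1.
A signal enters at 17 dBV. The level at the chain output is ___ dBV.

Stage 1: 33 dB above -16 dBV, reduced 1.5:1 to 22 dB above → 6 dBV.
Stage 2: 6 dBV is 25 dB over -19 dBV; at 5:1 that becomes 5 dB over, giving -14 dBV; +7 dB make-up → -7 dBV.

-7 dBV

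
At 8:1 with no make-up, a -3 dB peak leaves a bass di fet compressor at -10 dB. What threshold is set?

Gain reduction = -3 − (-10) = 7 dB; output overshoot = GR / (R − 1) = 7 / 7 = 1 dB.
Threshold = output − output overshoot = -10 − 1 = -11 dB.

-11 dB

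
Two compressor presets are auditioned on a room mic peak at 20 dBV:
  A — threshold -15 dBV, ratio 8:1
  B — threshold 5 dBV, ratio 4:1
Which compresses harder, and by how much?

A, by 19.375 dB

A: overshoot 35 dB → output overshoot 4.375 dB → GR 30.625 dB.
B: overshoot 15 dB → output overshoot 3.75 dB → GR 11.25 dB.
Difference: 19.375 dB in favour of A.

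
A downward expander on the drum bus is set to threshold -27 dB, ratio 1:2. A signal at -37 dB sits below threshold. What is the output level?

-47 dB

The input is 10 dB below the -27 dB threshold.
A 1:2 expander multiplies undershoot by 2: 10 × 2 = 20 dB below threshold.
Output = -27 − 20 = -47 dB.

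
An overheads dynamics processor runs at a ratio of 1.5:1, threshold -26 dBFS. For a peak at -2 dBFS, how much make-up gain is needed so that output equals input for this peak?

Overshoot 24 dB → 24/1.5 = 16 dB after compression, so the compressed level is -26 + 16 = -10 dBFS.
Make-up = target − compressed = -2 − (-10) = 8 dB.

8 dB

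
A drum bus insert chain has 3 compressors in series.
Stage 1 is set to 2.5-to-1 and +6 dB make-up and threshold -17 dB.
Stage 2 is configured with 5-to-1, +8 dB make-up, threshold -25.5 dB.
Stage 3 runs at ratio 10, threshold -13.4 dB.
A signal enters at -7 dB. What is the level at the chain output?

Stage 1: overshoot 10 dB → 10/2.5 = 4 dB → -13 dB; +6 dB make-up → -7 dB.
Stage 2: overshoot 18.5 dB → 18.5/5 = 3.7 dB → -21.8 dB; +8 dB make-up → -13.8 dB.
Stage 3: -13.8 dB is at or below the -13.4 dB threshold — no compression; output -13.8 dB.

-13.8 dB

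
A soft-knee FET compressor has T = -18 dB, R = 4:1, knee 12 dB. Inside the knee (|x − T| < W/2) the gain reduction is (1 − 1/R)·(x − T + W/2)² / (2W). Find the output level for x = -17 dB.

x − T + W/2 = -17 − (-18) + 6 = 7.
GR = (1 − 1/4) × 7² / 24 = 0.75 × 49 / 24 = 1.53125 dB.
Output = -17 − 1.53125 = -18.53125 dB.

-18.53125 dB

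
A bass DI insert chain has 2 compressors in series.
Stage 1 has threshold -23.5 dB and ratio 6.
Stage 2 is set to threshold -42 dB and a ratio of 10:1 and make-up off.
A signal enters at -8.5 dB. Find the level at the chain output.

Stage 1: 15 dB above -23.5 dB, reduced 6:1 to 2.5 dB above → -21 dB.
Stage 2: -21 dB is 21 dB over -42 dB; at 10:1 that becomes 2.1 dB over, giving -39.9 dB.

-39.9 dB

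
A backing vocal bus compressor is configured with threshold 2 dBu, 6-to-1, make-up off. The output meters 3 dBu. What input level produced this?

Post-compression overshoot = 3 − 2 = 1 dB.
Input overshoot = R × output overshoot = 6 dB → input = 2 + 6 = 8 dBu.

8 dBu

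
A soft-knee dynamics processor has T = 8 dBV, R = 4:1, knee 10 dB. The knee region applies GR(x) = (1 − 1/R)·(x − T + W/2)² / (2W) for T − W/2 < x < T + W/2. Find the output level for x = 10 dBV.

x − T + W/2 = 10 − 8 + 5 = 7.
GR = (1 − 1/4) × 7² / 20 = 0.75 × 49 / 20 = 1.8375 dB.
Output = 10 − 1.8375 = 8.1625 dBV.

8.1625 dBV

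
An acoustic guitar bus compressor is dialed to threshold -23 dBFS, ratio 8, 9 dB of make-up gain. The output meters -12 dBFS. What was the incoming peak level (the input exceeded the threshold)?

Stripping the +9 dB make-up gives -21 dBFS at the gain stage.
The compressed level sits -21 − (-23) = 2 dB over threshold.
Undo the ratio: input overshoot = 2 × 8 = 16 dB, giving input = -7 dBFS.

-7 dBFS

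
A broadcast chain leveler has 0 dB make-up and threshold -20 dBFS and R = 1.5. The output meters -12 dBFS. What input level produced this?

That's 8 dB above the -20 dBFS threshold.
Before 1.5:1 compression the overshoot was 8 × 1.5 = 12 dB, so input = -20 + 12 = -8 dBFS.

-8 dBFS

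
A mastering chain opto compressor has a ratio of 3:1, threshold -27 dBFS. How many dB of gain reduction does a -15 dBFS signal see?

8 dB

Overshoot = -15 − (-27) = 12 dB.
At 3:1, output sits 12/3 = 4 dB above threshold.
Gain reduction = 12 − 4 = 8 dB.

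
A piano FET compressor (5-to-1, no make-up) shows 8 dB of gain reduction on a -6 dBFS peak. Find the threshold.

-16 dBFS

Gain reduction = -6 − (-14) = 8 dB; output overshoot = GR / (R − 1) = 8 / 4 = 2 dB.
Threshold = output − output overshoot = -14 − 2 = -16 dBFS.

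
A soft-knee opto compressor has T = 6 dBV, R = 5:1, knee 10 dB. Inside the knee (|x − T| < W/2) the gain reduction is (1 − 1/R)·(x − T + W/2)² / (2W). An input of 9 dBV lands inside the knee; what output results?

6.44 dBV

x − T + W/2 = 9 − 6 + 5 = 8.
GR = (1 − 1/5) × 8² / 20 = 0.8 × 64 / 20 = 2.56 dB.
Output = 9 − 2.56 = 6.44 dBV.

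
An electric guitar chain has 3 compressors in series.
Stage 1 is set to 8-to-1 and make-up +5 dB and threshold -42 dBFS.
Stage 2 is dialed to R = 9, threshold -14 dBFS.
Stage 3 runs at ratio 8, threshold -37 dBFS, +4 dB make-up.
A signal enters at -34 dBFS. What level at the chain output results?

-32.875 dBFS

Stage 1: -34 dBFS is 8 dB over -42 dBFS; at 8:1 that becomes 1 dB over, giving -41 dBFS; +5 dB make-up → -36 dBFS.
Stage 2: below threshold (-36 ≤ -14); passes unchanged; output -36 dBFS.
Stage 3: 1 dB above -37 dBFS, reduced 8:1 to 0.125 dB above → -36.875 dBFS; +4 dB make-up → -32.875 dBFS.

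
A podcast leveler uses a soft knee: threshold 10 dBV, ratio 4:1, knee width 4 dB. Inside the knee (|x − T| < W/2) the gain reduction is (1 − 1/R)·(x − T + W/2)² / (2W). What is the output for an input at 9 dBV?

8.90625 dBV

x − T + W/2 = 9 − 10 + 2 = 1.
GR = (1 − 1/4) × 1² / 8 = 0.75 × 1 / 8 = 0.09375 dB.
Output = 9 − 0.09375 = 8.90625 dBV.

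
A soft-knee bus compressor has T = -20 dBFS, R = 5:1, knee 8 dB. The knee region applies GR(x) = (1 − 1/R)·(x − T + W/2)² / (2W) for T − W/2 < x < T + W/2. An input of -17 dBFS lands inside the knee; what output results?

-19.45 dBFS

x − T + W/2 = -17 − (-20) + 4 = 7.
GR = (1 − 1/5) × 7² / 16 = 0.8 × 49 / 16 = 2.45 dB.
Output = -17 − 2.45 = -19.45 dBFS.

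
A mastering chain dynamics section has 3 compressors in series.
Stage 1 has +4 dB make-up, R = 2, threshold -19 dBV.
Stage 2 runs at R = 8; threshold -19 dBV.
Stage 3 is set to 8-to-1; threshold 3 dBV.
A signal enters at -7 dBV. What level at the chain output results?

Stage 1: overshoot 12 dB → 12/2 = 6 dB → -13 dBV; +4 dB make-up → -9 dBV.
Stage 2: -9 dBV is 10 dB over -19 dBV; at 8:1 that becomes 1.25 dB over, giving -17.75 dBV.
Stage 3: -17.75 dBV ≤ 3 dBV, so stage 3 doesn't engage; output -17.75 dBV.

-17.75 dBV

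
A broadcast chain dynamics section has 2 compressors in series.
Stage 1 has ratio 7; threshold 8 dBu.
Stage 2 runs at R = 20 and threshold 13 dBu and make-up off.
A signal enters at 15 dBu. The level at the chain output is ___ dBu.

9 dBu

Stage 1: 15 dBu is 7 dB over 8 dBu; at 7:1 that becomes 1 dB over, giving 9 dBu.
Stage 2: below threshold (9 ≤ 13); passes unchanged; output 9 dBu.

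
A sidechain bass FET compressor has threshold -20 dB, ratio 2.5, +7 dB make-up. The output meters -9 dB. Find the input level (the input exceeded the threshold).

-10 dB

Remove make-up: -9 − 7 = -16 dB.
The compressed level sits -16 − (-20) = 4 dB over threshold.
Input overshoot = R × output overshoot = 10 dB → input = -20 + 10 = -10 dB.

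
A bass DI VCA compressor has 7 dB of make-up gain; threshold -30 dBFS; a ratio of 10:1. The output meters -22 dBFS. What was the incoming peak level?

Before make-up, the level was -22 − 7 = -29 dBFS.
That's 1 dB above the -30 dBFS threshold.
Input overshoot = R × output overshoot = 10 dB → input = -30 + 10 = -20 dBFS.

-20 dBFS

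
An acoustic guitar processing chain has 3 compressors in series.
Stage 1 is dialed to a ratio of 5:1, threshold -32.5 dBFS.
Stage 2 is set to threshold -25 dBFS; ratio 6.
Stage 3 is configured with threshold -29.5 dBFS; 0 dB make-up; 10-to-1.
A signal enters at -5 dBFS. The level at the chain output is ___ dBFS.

Stage 1: overshoot 27.5 dB → 27.5/5 = 5.5 dB → -27 dBFS.
Stage 2: below threshold (-27 ≤ -25); passes unchanged; output -27 dBFS.
Stage 3: overshoot 2.5 dB → 2.5/10 = 0.25 dB → -29.25 dBFS.

-29.25 dBFS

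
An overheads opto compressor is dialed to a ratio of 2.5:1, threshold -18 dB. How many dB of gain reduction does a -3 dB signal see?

Overshoot = -3 − (-18) = 15 dB.
At 2.5:1, output sits 15/2.5 = 6 dB above threshold.
Gain reduction = 15 − 6 = 9 dB.

9 dB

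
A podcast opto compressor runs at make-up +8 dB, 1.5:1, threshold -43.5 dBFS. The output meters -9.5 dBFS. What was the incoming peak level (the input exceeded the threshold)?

-4.5 dBFS

Stripping the +8 dB make-up gives -17.5 dBFS at the gain stage.
The compressed level sits -17.5 − (-43.5) = 26 dB over threshold.
Before 1.5:1 compression the overshoot was 26 × 1.5 = 39 dB, so input = -43.5 + 39 = -4.5 dBFS.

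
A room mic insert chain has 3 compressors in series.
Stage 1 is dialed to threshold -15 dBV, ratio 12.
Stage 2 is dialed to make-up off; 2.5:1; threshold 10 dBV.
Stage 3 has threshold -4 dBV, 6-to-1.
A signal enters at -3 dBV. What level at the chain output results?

-14 dBV

Stage 1: 12 dB above -15 dBV, reduced 12:1 to 1 dB above → -14 dBV.
Stage 2: -14 dBV is at or below the 10 dBV threshold — no compression; output -14 dBV.
Stage 3: -14 dBV ≤ -4 dBV, so stage 3 doesn't engage; output -14 dBV.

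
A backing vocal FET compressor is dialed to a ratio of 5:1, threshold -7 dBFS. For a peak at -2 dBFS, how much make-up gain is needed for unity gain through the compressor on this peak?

4 dB

Without make-up, output = threshold + overshoot/5 = -7 + 1 = -6 dBFS.
Gap to target: 4 dB.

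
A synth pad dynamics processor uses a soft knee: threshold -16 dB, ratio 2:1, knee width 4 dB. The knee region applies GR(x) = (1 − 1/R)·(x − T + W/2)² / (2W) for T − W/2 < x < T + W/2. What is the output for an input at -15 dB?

x − T + W/2 = -15 − (-16) + 2 = 3.
GR = (1 − 1/2) × 3² / 8 = 0.5 × 9 / 8 = 0.5625 dB.
Output = -15 − 0.5625 = -15.5625 dB.

-15.5625 dB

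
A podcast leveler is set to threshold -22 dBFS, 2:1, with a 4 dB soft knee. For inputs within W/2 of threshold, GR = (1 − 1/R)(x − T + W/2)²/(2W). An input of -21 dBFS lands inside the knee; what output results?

-21.5625 dBFS

x − T + W/2 = -21 − (-22) + 2 = 3.
GR = (1 − 1/2) × 3² / 8 = 0.5 × 9 / 8 = 0.5625 dB.
Output = -21 − 0.5625 = -21.5625 dBFS.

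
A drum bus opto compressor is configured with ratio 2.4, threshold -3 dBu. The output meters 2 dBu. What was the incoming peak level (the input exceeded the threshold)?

That's 5 dB above the -3 dBu threshold.
Before 2.4:1 compression the overshoot was 5 × 2.4 = 12 dB, so input = -3 + 12 = 9 dBu.

9 dBu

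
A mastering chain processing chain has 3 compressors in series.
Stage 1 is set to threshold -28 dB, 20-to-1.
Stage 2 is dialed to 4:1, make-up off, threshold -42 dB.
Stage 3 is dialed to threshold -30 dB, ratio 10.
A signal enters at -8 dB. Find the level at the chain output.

-38.25 dB

Stage 1: overshoot 20 dB → 20/20 = 1 dB → -27 dB.
Stage 2: overshoot 15 dB → 15/4 = 3.75 dB → -38.25 dB.
Stage 3: below threshold (-38.25 ≤ -30); passes unchanged; output -38.25 dB.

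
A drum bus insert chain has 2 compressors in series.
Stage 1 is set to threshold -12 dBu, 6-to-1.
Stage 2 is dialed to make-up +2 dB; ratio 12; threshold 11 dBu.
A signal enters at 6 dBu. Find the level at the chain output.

Stage 1: overshoot 18 dB → 18/6 = 3 dB → -9 dBu.
Stage 2: -9 dBu ≤ 11 dBu, so stage 2 doesn't engage; make-up brings it to -7 dBu.

-7 dBu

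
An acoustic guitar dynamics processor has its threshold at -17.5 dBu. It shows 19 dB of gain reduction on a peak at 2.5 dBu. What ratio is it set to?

Input overshoot = 2.5 − (-17.5) = 20 dB.
Output overshoot = 20 − 19 = 1 dB.
Ratio = input overshoot / output overshoot = 20 / 1 = 20.

20:1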